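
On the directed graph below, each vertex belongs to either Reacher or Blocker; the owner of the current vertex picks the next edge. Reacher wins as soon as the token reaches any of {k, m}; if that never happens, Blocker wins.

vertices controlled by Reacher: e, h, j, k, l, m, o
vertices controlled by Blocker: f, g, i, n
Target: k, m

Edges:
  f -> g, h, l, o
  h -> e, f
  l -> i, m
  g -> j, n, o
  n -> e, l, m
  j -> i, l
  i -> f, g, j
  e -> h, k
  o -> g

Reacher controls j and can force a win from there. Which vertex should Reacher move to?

l

A0 = {k, m}
A1: add {e, l} — e (Reacher) has e→k; l (Reacher) has l→m.
A2: add {h, j, n} — h (Reacher) has h→e; j (Reacher) has j→l; n (Blocker): all of {e, l, m} already in.
A3 = A2; e.g. f (Blocker) can still go to g. Fixed point.
From j, successor l is in the attractor (rank 1); the other successor i is not.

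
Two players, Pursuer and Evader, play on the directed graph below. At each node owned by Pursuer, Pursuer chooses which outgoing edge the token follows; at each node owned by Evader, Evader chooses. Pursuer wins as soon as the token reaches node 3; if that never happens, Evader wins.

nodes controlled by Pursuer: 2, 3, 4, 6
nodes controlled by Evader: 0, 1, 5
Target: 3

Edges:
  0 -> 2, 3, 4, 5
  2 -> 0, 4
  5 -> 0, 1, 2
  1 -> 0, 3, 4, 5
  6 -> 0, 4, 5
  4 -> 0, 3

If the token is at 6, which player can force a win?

Pursuer

A0 = {3}
A1: add {4} — 4 (Pursuer) has 4→3.
A2: add {2, 6} — 2 (Pursuer) has 2→4; 6 (Pursuer) has 6→4.
A3 = A2; e.g. 0 (Evader) can still go to 5. Fixed point.
6 ∈ A2, so Pursuer can force the target.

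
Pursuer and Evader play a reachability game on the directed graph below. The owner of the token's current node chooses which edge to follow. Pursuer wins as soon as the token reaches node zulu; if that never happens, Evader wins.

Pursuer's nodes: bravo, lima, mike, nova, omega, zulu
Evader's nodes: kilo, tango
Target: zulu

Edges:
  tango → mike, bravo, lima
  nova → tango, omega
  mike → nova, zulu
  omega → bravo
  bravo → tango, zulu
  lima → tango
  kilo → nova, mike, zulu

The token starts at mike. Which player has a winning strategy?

Pursuer

A0 = {zulu}
A1: add {bravo, mike} — mike (Pursuer) has mike→zulu; bravo (Pursuer) has bravo→zulu.
mike ∈ A1, so Pursuer can force the target.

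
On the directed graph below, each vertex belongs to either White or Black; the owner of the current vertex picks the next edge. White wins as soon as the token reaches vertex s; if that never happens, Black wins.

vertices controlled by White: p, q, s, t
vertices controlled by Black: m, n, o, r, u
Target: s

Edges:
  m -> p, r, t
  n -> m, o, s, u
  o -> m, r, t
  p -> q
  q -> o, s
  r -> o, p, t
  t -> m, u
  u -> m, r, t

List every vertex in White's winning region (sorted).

A0 = {s}
A1: add {q} — q (White) has q→s.
A2: add {p} — p (White) has p→q.
A3 = A2; e.g. m (Black) can still go to r. Fixed point.
White's winning region = {p, q, s}.

p, q, s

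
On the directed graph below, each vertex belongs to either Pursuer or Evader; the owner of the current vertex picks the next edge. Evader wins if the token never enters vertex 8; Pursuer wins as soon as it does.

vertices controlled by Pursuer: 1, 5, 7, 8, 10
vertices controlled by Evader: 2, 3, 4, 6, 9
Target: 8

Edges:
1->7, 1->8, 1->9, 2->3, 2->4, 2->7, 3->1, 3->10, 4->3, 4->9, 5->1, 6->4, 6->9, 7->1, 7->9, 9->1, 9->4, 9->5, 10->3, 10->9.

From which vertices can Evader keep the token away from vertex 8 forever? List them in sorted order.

A0 = {8}
A1: add {1} — 1 (Pursuer) has 1→8.
A2: add {5, 7} — 5 (Pursuer) has 5→1; 7 (Pursuer) has 7→1.
A3 = A2; e.g. 2 (Evader) can still go to 3. Fixed point.
Pursuer's attractor = {1, 5, 7, 8}; Evader avoids the target exactly from the complement.

2, 3, 4, 6, 9, 10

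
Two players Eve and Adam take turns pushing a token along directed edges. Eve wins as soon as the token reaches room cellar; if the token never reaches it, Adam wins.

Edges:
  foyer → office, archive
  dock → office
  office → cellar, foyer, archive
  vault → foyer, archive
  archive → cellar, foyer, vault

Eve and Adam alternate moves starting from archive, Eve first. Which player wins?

Track states (vertex, player-to-move).
A0 = {(cellar,Eve), (cellar,Adam)}
A1: add {(office,Eve), (archive,Eve)}.
(archive,Eve) ∈ A1 ⇒ Eve forces the target.

Eve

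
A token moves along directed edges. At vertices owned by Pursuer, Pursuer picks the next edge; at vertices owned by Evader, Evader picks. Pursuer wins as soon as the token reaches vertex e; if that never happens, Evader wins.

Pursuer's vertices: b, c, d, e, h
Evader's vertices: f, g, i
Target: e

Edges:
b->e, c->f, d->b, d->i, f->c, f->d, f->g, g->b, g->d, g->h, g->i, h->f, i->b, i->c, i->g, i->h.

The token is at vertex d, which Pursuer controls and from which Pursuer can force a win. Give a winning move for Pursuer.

A0 = {e}
A1: add {b} — b (Pursuer) has b→e.
A2: add {d} — d (Pursuer) has d→b.
A3 = A2; e.g. c (Pursuer) has no edge into A2. Fixed point.
From d, successor b is in the attractor (rank 1); the other successor i is not.

b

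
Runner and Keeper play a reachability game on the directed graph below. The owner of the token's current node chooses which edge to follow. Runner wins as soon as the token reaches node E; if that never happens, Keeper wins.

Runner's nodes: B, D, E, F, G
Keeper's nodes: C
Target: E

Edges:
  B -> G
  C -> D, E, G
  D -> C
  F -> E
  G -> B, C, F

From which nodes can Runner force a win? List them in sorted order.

A0 = {E}
A1: add {F} — F (Runner) has F→E.
A2: add {G} — G (Runner) has G→F.
A3: add {B} — B (Runner) has B→G.
A4 = A3; e.g. C (Keeper) can still go to D. Fixed point.
Runner's winning region = {B, E, F, G}.

B, E, F, G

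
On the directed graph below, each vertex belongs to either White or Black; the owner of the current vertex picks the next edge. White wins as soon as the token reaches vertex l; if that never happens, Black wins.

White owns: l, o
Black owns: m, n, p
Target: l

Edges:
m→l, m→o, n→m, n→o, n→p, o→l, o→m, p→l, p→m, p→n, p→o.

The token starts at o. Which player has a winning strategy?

A0 = {l}
A1: add {o} — o (White) has o→l.
o ∈ A1, so White can force the target.

White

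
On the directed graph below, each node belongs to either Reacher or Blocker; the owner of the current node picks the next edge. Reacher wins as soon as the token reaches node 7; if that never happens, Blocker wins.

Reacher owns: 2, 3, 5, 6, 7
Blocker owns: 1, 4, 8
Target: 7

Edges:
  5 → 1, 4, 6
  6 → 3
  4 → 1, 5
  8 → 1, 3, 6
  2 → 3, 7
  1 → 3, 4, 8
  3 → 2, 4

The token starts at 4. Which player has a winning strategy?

A0 = {7}
A1: add {2} — 2 (Reacher) has 2→7.
A2: add {3} — 3 (Reacher) has 3→2.
A3: add {6} — 6 (Reacher) has 6→3.
A4: add {5} — 5 (Reacher) has 5→6.
A5 = A4; e.g. 1 (Blocker) can still go to 4. Fixed point.
4 never enters the attractor, so Blocker can avoid the target forever.

Blocker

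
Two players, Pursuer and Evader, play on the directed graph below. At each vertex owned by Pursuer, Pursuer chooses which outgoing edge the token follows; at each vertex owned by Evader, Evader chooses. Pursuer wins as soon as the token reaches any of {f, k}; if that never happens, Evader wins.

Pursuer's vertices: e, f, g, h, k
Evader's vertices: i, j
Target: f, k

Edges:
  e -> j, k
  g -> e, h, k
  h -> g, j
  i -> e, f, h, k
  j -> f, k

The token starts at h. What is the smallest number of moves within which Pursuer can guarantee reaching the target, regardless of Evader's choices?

2

A0 = {f, k}
A1: add {e, g, j} — e (Pursuer) has e→k; g (Pursuer) has g→k; j (Evader): all of {f, k} already in.
A2: add {h} — h (Pursuer) has h→g.
h enters the attractor at level 2, so Pursuer can force the target in 2 moves from there.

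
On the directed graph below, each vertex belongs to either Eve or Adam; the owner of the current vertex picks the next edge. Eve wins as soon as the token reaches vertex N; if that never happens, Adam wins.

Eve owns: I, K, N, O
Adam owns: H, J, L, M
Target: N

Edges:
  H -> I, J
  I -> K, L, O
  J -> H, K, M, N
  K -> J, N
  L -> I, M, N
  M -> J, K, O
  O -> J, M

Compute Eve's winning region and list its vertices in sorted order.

A0 = {N}
A1: add {K} — K (Eve) has K→N.
A2: add {I} — I (Eve) has I→K.
A3 = A2; e.g. H (Adam) can still go to J. Fixed point.
Eve's winning region = {I, K, N}.

I, K, N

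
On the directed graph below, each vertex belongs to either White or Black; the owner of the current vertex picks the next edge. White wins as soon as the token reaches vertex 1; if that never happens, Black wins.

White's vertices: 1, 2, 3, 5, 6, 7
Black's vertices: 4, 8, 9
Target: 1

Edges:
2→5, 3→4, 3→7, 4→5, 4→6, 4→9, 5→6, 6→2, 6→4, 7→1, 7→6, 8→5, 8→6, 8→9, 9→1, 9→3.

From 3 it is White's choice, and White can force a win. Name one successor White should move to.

A0 = {1}
A1: add {7} — 7 (White) has 7→1.
A2: add {3} — 3 (White) has 3→7.
A3: add {9} — 9 (Black): all of {1, 3} already in.
A4 = A3; e.g. 2 (White) has no edge into A3. Fixed point.
From 3, successor 7 is in the attractor (rank 1); the other successor 4 is not.

7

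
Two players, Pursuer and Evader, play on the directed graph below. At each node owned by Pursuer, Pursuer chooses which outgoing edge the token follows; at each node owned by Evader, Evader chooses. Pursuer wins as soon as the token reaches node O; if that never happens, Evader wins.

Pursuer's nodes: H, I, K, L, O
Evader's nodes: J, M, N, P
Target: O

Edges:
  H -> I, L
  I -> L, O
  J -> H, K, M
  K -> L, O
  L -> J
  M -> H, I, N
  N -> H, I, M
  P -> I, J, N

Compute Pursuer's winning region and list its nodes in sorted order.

A0 = {O}
A1: add {I, K} — I (Pursuer) has I→O; K (Pursuer) has K→O.
A2: add {H} — H (Pursuer) has H→I.
A3 = A2; e.g. J (Evader) can still go to M. Fixed point.
Pursuer's winning region = {H, I, K, O}.

H, I, K, O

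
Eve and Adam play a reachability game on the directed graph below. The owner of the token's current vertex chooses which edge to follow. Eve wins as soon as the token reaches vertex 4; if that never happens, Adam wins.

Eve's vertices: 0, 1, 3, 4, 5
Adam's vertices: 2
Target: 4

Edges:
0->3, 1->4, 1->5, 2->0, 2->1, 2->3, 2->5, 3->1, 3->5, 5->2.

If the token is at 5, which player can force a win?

Adam

A0 = {4}
A1: add {1} — 1 (Eve) has 1→4.
A2: add {3} — 3 (Eve) has 3→1.
A3: add {0} — 0 (Eve) has 0→3.
A4 = A3; e.g. 2 (Adam) can still go to 5. Fixed point.
5 never enters the attractor, so Adam can avoid the target forever.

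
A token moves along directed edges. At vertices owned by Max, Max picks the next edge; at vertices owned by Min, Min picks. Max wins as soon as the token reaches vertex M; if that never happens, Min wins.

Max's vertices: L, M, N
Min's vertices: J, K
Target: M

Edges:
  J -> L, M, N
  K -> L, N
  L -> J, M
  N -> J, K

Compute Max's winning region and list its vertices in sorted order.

L, M

A0 = {M}
A1: add {L} — L (Max) has L→M.
A2 = A1; e.g. J (Min) can still go to N. Fixed point.
Max's winning region = {L, M}.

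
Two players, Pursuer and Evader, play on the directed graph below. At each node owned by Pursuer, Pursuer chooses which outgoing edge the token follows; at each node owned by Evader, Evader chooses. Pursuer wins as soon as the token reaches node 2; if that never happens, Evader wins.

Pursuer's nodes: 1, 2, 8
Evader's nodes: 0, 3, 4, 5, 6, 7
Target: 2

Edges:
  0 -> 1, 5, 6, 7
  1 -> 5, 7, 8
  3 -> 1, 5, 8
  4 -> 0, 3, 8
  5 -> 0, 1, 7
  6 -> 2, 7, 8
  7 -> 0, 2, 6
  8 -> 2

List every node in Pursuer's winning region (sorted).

A0 = {2}
A1: add {8} — 8 (Pursuer) has 8→2.
A2: add {1} — 1 (Pursuer) has 1→8.
A3 = A2; e.g. 0 (Evader) can still go to 5. Fixed point.
Pursuer's winning region = {1, 2, 8}.

1, 2, 8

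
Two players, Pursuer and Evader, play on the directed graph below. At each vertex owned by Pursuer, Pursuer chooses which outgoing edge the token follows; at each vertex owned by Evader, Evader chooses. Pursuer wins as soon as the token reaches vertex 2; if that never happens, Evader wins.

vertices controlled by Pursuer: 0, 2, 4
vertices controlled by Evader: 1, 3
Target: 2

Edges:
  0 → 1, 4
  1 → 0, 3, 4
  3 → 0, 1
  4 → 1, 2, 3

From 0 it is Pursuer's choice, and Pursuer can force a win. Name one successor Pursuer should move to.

4

A0 = {2}
A1: add {4} — 4 (Pursuer) has 4→2.
A2: add {0} — 0 (Pursuer) has 0→4.
A3 = A2; e.g. 1 (Evader) can still go to 3. Fixed point.
From 0, successor 4 is in the attractor (rank 1); the other successor 1 is not.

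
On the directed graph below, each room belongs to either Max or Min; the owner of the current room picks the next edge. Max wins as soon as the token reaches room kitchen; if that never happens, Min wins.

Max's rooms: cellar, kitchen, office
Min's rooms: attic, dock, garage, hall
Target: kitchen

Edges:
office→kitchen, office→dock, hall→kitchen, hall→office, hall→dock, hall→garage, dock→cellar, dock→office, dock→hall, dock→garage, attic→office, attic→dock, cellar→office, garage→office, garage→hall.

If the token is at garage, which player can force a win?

A0 = {kitchen}
A1: add {office} — office (Max) has office→kitchen.
A2: add {cellar} — cellar (Max) has cellar→office.
A3 = A2; e.g. hall (Min) can still go to dock. Fixed point.
garage never enters the attractor, so Min can avoid the target forever.

Min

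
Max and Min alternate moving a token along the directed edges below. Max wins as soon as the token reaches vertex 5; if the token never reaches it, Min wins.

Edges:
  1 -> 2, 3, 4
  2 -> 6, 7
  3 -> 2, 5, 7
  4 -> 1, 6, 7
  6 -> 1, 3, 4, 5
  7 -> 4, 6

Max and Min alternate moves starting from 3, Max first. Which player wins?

Max

Track states (vertex, player-to-move).
A0 = {(5,Max), (5,Min)}
A1: add {(3,Max), (6,Max)}.
(3,Max) ∈ A1 ⇒ Max forces the target.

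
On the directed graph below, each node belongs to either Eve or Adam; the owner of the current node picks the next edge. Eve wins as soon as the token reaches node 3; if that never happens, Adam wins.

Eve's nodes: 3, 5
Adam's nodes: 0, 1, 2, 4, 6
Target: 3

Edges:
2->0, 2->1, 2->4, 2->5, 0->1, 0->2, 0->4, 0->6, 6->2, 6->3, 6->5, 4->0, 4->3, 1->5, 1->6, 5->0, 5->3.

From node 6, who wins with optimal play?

A0 = {3}
A1: add {5} — 5 (Eve) has 5→3.
A2 = A1; e.g. 0 (Adam) can still go to 1. Fixed point.
6 never enters the attractor, so Adam can avoid the target forever.

Adam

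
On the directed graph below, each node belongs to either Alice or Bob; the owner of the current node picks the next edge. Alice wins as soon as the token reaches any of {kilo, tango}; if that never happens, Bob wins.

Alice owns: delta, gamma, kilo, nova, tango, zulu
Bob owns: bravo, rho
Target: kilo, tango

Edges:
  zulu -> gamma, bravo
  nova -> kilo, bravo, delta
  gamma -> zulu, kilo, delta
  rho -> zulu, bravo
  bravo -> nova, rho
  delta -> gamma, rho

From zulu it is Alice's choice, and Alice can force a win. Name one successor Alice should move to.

gamma

A0 = {kilo, tango}
A1: add {gamma, nova} — nova (Alice) has nova→kilo; gamma (Alice) has gamma→kilo.
A2: add {delta, zulu} — zulu (Alice) has zulu→gamma; delta (Alice) has delta→gamma.
A3 = A2; e.g. rho (Bob) can still go to bravo. Fixed point.
From zulu, successor gamma is in the attractor (rank 1); the other successor bravo is not.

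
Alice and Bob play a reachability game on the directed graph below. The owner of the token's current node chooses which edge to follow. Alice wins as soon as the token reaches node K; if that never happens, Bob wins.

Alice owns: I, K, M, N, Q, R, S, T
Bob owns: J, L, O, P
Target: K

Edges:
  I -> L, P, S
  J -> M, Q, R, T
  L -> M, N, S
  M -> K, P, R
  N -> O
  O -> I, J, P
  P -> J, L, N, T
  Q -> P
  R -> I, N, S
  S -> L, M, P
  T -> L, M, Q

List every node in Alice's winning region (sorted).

A0 = {K}
A1: add {M} — M (Alice) has M→K.
A2: add {S, T} — S (Alice) has S→M; T (Alice) has T→M.
A3: add {I, R} — I (Alice) has I→S; R (Alice) has R→S.
A4 = A3; e.g. J (Bob) can still go to Q. Fixed point.
Alice's winning region = {I, K, M, R, S, T}.

I, K, M, R, S, T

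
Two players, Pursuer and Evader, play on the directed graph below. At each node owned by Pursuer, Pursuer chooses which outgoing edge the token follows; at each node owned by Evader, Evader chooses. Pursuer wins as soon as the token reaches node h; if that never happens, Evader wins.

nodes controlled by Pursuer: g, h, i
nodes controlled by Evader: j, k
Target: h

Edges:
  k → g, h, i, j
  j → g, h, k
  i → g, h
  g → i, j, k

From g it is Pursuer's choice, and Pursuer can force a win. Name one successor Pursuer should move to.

A0 = {h}
A1: add {i} — i (Pursuer) has i→h.
A2: add {g} — g (Pursuer) has g→i.
A3 = A2; e.g. j (Evader) can still go to k. Fixed point.
From g, successor i is in the attractor (rank 1); the other successors j, k are not.

i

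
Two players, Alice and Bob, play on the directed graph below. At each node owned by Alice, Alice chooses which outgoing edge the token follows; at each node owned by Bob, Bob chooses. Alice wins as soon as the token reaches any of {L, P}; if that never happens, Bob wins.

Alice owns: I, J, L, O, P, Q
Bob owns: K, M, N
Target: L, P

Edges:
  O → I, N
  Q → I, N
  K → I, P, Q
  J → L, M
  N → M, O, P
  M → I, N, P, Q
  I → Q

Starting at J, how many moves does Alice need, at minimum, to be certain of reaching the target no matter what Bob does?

1

A0 = {L, P}
A1: add {J} — J (Alice) has J→L.
A2 = A1; e.g. I (Alice) has no edge into A1. Fixed point.
J enters the attractor at level 1, so Alice can force the target in 1 move from there.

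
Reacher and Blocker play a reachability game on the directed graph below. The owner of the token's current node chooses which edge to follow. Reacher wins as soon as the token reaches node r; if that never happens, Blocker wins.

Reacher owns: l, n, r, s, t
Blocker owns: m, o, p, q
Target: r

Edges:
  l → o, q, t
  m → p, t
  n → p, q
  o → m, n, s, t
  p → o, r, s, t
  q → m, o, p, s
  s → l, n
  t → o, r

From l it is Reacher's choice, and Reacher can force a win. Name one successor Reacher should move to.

A0 = {r}
A1: add {t} — t (Reacher) has t→r.
A2: add {l} — l (Reacher) has l→t.
A3: add {s} — s (Reacher) has s→l.
A4 = A3; e.g. m (Blocker) can still go to p. Fixed point.
From l, successor t is in the attractor (rank 1); the other successors o, q are not.

t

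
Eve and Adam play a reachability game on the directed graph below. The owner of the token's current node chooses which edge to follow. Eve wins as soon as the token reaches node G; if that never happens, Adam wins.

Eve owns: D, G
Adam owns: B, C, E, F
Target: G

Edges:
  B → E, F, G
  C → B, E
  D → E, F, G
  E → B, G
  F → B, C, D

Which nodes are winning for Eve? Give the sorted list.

D, G

A0 = {G}
A1: add {D} — D (Eve) has D→G.
A2 = A1; e.g. B (Adam) can still go to E. Fixed point.
Eve's winning region = {D, G}.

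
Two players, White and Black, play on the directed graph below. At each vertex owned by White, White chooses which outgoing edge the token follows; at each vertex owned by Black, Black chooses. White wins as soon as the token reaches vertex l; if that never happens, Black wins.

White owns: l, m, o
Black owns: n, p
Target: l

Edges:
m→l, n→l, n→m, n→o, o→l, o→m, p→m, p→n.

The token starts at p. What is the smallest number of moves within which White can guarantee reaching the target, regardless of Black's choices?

A0 = {l}
A1: add {m, o} — m (White) has m→l; o (White) has o→l.
A2: add {n} — n (Black): all of {l, m, o} already in.
A3: add {p} — p (Black): all of {m, n} already in.
A3 = all vertices. Fixed point.
p enters the attractor at level 3, so White can force the target in 3 moves from there.

3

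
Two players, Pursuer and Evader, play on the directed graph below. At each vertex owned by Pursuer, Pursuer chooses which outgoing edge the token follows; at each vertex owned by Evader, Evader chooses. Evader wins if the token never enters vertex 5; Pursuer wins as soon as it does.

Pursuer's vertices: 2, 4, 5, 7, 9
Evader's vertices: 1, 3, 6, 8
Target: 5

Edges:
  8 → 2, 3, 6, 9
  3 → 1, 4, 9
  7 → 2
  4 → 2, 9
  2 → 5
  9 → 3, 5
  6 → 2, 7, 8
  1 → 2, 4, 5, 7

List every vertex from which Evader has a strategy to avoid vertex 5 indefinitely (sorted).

6, 8

A0 = {5}
A1: add {2, 9} — 2 (Pursuer) has 2→5; 9 (Pursuer) has 9→5.
A2: add {4, 7} — 4 (Pursuer) has 4→2; 7 (Pursuer) has 7→2.
A3: add {1} — 1 (Evader): all of {2, 4, 5, 7} already in.
A4: add {3} — 3 (Evader): all of {1, 4, 9} already in.
A5 = A4; e.g. 6 (Evader) can still go to 8. Fixed point.
Pursuer's attractor = {1, 2, 3, 4, 5, 7, 9}; Evader avoids the target exactly from the complement.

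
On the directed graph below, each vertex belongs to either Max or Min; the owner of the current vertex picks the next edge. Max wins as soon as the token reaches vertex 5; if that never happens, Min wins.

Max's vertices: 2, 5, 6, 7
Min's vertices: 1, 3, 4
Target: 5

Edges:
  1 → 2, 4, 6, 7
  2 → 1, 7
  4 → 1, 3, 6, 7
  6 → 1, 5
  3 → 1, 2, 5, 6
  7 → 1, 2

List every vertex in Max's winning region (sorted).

A0 = {5}
A1: add {6} — 6 (Max) has 6→5.
A2 = A1; e.g. 1 (Min) can still go to 2. Fixed point.
Max's winning region = {5, 6}.

5, 6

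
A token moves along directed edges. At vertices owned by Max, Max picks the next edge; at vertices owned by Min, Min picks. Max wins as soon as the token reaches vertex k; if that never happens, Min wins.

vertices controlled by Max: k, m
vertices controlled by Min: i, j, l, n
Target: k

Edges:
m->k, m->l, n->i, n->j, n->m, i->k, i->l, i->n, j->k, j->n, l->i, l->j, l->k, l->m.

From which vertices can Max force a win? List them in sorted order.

A0 = {k}
A1: add {m} — m (Max) has m→k.
A2 = A1; e.g. i (Min) can still go to l. Fixed point.
Max's winning region = {k, m}.

k, m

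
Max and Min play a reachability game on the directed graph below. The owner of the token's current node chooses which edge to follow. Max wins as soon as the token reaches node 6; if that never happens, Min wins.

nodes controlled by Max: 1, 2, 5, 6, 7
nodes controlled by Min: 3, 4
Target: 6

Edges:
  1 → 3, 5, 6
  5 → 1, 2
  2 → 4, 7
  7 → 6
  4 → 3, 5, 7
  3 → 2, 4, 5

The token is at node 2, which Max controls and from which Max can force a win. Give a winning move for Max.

A0 = {6}
A1: add {1, 7} — 1 (Max) has 1→6; 7 (Max) has 7→6.
A2: add {2, 5} — 2 (Max) has 2→7; 5 (Max) has 5→1.
A3 = A2; e.g. 3 (Min) can still go to 4. Fixed point.
From 2, successor 7 is in the attractor (rank 1); the other successor 4 is not.

7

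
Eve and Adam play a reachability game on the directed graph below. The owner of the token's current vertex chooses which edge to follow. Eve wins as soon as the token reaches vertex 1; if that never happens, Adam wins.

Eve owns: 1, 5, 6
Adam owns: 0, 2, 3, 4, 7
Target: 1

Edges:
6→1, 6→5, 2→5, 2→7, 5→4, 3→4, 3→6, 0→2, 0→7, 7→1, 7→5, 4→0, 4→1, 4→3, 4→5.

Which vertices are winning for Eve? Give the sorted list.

1, 6

A0 = {1}
A1: add {6} — 6 (Eve) has 6→1.
A2 = A1; e.g. 0 (Adam) can still go to 2. Fixed point.
Eve's winning region = {1, 6}.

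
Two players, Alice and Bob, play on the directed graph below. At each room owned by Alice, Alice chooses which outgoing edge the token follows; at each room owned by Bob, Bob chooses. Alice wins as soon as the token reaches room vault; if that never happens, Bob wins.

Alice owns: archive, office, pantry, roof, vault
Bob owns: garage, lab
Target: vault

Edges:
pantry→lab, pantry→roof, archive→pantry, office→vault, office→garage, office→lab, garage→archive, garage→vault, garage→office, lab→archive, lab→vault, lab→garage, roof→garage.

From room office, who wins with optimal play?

A0 = {vault}
A1: add {office} — office (Alice) has office→vault.
A2 = A1; e.g. pantry (Alice) has no edge into A1. Fixed point.
office ∈ A1, so Alice can force the target.

Alice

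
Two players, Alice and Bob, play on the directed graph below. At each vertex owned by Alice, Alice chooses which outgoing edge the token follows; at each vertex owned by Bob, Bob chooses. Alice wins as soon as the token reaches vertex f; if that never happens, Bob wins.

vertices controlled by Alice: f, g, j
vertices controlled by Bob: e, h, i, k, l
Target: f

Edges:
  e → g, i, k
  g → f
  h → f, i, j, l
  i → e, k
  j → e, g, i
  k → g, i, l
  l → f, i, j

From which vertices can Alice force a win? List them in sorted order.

f, g, j

A0 = {f}
A1: add {g} — g (Alice) has g→f.
A2: add {j} — j (Alice) has j→g.
A3 = A2; e.g. e (Bob) can still go to i. Fixed point.
Alice's winning region = {f, g, j}.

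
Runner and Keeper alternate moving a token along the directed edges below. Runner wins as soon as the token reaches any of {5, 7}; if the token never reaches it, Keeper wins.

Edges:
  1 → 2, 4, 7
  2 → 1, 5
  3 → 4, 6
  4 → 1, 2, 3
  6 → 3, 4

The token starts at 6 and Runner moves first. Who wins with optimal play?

Keeper

Track states (vertex, player-to-move).
A0 = {(5,Runner), (5,Keeper), (7,Runner), (7,Keeper)}
A1: add {(1,Runner), (2,Runner)}.
A2: add {(2,Keeper)}.
A3: add {(4,Runner)}.
A4: add {(1,Keeper)}.
A5 = A4; e.g. (3,Runner) stays out. (6,Runner) never enters ⇒ Keeper avoids the target.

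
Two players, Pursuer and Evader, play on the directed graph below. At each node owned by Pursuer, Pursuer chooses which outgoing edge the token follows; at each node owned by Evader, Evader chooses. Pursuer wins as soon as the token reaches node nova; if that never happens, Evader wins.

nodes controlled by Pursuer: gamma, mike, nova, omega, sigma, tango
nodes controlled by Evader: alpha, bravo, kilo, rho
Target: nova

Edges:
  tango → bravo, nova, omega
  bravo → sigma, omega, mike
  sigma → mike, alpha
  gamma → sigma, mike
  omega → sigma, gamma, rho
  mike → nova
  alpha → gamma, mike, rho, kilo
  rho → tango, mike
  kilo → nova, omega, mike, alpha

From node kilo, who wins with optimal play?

A0 = {nova}
A1: add {mike, tango} — tango (Pursuer) has tango→nova; mike (Pursuer) has mike→nova.
A2: add {gamma, rho, sigma} — sigma (Pursuer) has sigma→mike; gamma (Pursuer) has gamma→mike; rho (Evader): all of {tango, mike} already in.
A3: add {omega} — omega (Pursuer) has omega→sigma.
A4: add {bravo} — bravo (Evader): all of {sigma, omega, mike} already in.
A5 = A4; e.g. alpha (Evader) can still go to kilo. Fixed point.
kilo never enters the attractor, so Evader can avoid the target forever.

Evader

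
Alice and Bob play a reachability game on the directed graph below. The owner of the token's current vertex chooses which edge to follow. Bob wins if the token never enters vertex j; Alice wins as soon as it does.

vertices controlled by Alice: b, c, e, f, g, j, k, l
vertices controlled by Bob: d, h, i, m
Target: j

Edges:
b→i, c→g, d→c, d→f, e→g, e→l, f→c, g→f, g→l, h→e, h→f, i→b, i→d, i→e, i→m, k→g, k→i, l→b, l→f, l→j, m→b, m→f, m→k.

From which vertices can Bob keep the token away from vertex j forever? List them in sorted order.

b, i, m

A0 = {j}
A1: add {l} — l (Alice) has l→j.
A2: add {e, g} — e (Alice) has e→l; g (Alice) has g→l.
A3: add {c, k} — c (Alice) has c→g; k (Alice) has k→g.
A4: add {f} — f (Alice) has f→c.
A5: add {d, h} — d (Bob): all of {c, f} already in; h (Bob): all of {e, f} already in.
A6 = A5; e.g. b (Alice) has no edge into A5. Fixed point.
Alice's attractor = {c, d, e, f, g, h, j, k, l}; Bob avoids the target exactly from the complement.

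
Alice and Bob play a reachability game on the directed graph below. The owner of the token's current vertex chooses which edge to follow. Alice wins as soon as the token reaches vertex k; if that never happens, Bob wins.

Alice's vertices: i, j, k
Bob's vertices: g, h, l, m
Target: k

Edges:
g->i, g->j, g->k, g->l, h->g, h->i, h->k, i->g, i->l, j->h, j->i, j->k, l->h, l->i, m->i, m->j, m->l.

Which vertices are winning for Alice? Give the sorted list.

A0 = {k}
A1: add {j} — j (Alice) has j→k.
A2 = A1; e.g. g (Bob) can still go to i. Fixed point.
Alice's winning region = {j, k}.

j, k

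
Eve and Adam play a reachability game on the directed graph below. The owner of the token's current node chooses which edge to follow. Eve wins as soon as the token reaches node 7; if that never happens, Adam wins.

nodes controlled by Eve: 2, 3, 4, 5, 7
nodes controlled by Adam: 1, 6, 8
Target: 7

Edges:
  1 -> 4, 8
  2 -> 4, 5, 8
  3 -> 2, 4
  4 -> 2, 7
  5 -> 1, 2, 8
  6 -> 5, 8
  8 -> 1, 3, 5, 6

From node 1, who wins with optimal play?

A0 = {7}
A1: add {4} — 4 (Eve) has 4→7.
A2: add {2, 3} — 2 (Eve) has 2→4; 3 (Eve) has 3→4.
A3: add {5} — 5 (Eve) has 5→2.
A4 = A3; e.g. 1 (Adam) can still go to 8. Fixed point.
1 never enters the attractor, so Adam can avoid the target forever.

Adam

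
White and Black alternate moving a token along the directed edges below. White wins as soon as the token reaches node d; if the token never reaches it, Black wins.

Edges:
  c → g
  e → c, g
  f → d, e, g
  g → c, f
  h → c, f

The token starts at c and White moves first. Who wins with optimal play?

Track states (vertex, player-to-move).
A0 = {(d,White), (d,Black)}
A1: add {(f,White)}.
A2 = A1; e.g. (c,White) stays out. (c,White) never enters ⇒ Black avoids the target.

Black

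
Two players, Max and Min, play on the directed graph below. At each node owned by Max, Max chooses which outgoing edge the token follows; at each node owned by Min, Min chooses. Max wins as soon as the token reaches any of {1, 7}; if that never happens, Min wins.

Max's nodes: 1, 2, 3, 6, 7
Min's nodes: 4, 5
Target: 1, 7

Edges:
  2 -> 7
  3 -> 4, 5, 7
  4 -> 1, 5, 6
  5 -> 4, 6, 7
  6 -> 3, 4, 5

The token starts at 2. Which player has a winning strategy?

Max

A0 = {1, 7}
A1: add {2, 3} — 2 (Max) has 2→7; 3 (Max) has 3→7.
2 ∈ A1, so Max can force the target.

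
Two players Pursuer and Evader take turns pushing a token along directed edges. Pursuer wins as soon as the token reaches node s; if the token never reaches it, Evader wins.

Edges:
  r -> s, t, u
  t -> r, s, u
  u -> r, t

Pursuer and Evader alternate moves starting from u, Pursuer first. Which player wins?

Evader

Track states (vertex, player-to-move).
A0 = {(s,Pursuer), (s,Evader)}
A1: add {(r,Pursuer), (t,Pursuer)}.
A2: add {(u,Evader)}.
A3 = A2; e.g. (r,Evader) stays out. (u,Pursuer) never enters ⇒ Evader avoids the target.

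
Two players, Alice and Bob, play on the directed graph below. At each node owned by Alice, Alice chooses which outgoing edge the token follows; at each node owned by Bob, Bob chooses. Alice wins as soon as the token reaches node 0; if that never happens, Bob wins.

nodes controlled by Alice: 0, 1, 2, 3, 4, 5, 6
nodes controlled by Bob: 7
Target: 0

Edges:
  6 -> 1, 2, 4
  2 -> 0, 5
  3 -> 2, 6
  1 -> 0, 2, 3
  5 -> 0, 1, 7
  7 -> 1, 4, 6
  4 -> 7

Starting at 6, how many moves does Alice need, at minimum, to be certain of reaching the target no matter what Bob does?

A0 = {0}
A1: add {1, 2, 5} — 1 (Alice) has 1→0; 2 (Alice) has 2→0; 5 (Alice) has 5→0.
A2: add {3, 6} — 3 (Alice) has 3→2; 6 (Alice) has 6→1.
A3 = A2; e.g. 4 (Alice) has no edge into A2. Fixed point.
6 enters the attractor at level 2, so Alice can force the target in 2 moves from there.

2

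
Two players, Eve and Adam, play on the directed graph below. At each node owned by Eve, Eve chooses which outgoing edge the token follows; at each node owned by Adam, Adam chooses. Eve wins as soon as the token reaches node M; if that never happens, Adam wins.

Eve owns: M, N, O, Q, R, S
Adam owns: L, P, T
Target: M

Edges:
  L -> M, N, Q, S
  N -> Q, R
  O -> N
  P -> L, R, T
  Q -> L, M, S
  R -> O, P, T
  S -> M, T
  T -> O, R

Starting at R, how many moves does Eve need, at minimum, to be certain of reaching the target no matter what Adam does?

4

A0 = {M}
A1: add {Q, S} — Q (Eve) has Q→M; S (Eve) has S→M.
A2: add {N} — N (Eve) has N→Q.
A3: add {L, O} — L (Adam): all of {M, N, Q, S} already in; O (Eve) has O→N.
A4: add {R} — R (Eve) has R→O.
R enters the attractor at level 4, so Eve can force the target in 4 moves from there.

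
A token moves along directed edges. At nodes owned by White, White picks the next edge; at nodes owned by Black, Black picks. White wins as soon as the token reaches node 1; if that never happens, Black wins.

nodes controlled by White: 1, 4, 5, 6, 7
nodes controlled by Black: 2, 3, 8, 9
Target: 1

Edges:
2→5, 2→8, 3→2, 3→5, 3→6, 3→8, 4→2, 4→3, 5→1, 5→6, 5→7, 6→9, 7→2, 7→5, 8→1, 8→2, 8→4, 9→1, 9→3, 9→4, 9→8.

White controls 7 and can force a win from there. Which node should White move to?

5

A0 = {1}
A1: add {5} — 5 (White) has 5→1.
A2: add {7} — 7 (White) has 7→5.
A3 = A2; e.g. 2 (Black) can still go to 8. Fixed point.
From 7, successor 5 is in the attractor (rank 1); the other successor 2 is not.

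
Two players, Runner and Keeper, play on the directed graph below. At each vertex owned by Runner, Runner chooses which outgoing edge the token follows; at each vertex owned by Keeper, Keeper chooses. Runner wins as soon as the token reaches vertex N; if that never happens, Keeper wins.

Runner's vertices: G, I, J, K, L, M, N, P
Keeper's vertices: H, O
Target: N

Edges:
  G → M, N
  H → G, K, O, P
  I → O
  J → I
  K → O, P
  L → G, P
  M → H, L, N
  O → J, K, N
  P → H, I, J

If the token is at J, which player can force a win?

A0 = {N}
A1: add {G, M} — G (Runner) has G→N; M (Runner) has M→N.
A2: add {L} — L (Runner) has L→G.
A3 = A2; e.g. H (Keeper) can still go to K. Fixed point.
J never enters the attractor, so Keeper can avoid the target forever.

Keeper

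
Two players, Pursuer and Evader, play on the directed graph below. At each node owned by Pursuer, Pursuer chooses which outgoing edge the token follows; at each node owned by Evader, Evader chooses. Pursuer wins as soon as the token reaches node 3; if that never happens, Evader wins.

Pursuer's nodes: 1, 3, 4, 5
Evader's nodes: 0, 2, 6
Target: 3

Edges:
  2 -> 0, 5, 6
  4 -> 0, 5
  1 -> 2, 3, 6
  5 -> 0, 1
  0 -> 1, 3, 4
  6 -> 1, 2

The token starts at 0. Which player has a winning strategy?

Pursuer

A0 = {3}
A1: add {1} — 1 (Pursuer) has 1→3.
A2: add {5} — 5 (Pursuer) has 5→1.
A3: add {4} — 4 (Pursuer) has 4→5.
A4: add {0} — 0 (Evader): all of {1, 3, 4} already in.
A5 = A4; e.g. 2 (Evader) can still go to 6. Fixed point.
0 ∈ A4, so Pursuer can force the target.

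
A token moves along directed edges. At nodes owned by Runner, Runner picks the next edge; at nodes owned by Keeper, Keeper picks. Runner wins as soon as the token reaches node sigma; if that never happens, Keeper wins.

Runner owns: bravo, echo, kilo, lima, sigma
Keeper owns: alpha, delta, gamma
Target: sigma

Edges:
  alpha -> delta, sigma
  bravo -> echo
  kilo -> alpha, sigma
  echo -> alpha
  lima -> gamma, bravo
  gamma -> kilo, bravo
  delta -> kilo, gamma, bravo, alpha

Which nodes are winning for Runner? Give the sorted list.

kilo, sigma

A0 = {sigma}
A1: add {kilo} — kilo (Runner) has kilo→sigma.
A2 = A1; e.g. gamma (Keeper) can still go to bravo. Fixed point.
Runner's winning region = {kilo, sigma}.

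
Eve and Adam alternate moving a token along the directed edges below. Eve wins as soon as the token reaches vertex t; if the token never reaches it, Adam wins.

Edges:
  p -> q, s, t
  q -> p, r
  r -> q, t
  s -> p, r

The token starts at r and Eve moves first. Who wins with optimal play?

Eve

Track states (vertex, player-to-move).
A0 = {(t,Eve), (t,Adam)}
A1: add {(p,Eve), (r,Eve)}.
(r,Eve) ∈ A1 ⇒ Eve forces the target.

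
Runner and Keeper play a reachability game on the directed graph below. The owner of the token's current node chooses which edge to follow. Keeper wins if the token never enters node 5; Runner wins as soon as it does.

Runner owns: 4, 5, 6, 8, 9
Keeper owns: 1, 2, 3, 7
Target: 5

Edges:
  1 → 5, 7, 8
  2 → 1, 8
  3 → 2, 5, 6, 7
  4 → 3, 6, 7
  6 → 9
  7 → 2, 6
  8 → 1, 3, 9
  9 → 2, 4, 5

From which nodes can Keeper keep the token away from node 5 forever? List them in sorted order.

1, 2, 3, 7

A0 = {5}
A1: add {9} — 9 (Runner) has 9→5.
A2: add {6, 8} — 6 (Runner) has 6→9; 8 (Runner) has 8→9.
A3: add {4} — 4 (Runner) has 4→6.
A4 = A3; e.g. 1 (Keeper) can still go to 7. Fixed point.
Runner's attractor = {4, 5, 6, 8, 9}; Keeper avoids the target exactly from the complement.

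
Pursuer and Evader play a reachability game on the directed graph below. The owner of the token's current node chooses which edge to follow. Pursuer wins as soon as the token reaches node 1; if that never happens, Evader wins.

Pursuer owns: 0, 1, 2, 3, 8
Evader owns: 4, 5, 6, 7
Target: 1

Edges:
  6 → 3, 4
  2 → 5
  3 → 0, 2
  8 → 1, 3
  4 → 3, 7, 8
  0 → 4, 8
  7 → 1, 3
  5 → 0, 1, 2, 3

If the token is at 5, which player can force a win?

A0 = {1}
A1: add {8} — 8 (Pursuer) has 8→1.
A2: add {0} — 0 (Pursuer) has 0→8.
A3: add {3} — 3 (Pursuer) has 3→0.
A4: add {7} — 7 (Evader): all of {1, 3} already in.
A5: add {4} — 4 (Evader): all of {3, 7, 8} already in.
A6: add {6} — 6 (Evader): all of {3, 4} already in.
A7 = A6; e.g. 2 (Pursuer) has no edge into A6. Fixed point.
5 never enters the attractor, so Evader can avoid the target forever.

Evader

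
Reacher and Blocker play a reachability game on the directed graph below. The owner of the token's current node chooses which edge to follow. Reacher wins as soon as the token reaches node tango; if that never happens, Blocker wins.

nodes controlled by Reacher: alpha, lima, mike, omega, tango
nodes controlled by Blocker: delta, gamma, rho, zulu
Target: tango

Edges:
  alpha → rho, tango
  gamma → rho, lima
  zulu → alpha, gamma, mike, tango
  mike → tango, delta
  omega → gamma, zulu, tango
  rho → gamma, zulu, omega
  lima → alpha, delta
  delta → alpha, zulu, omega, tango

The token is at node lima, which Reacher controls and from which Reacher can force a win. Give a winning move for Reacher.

alpha

A0 = {tango}
A1: add {alpha, mike, omega} — alpha (Reacher) has alpha→tango; mike (Reacher) has mike→tango; omega (Reacher) has omega→tango.
A2: add {lima} — lima (Reacher) has lima→alpha.
A3 = A2; e.g. gamma (Blocker) can still go to rho. Fixed point.
From lima, successor alpha is in the attractor (rank 1); the other successor delta is not.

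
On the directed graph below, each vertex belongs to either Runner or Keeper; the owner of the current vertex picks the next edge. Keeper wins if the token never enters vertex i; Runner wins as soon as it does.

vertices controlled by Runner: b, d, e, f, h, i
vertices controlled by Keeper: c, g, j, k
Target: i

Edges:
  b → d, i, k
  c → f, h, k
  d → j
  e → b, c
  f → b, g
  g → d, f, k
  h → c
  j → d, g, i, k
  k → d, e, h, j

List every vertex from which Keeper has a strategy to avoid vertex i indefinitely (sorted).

A0 = {i}
A1: add {b} — b (Runner) has b→i.
A2: add {e, f} — e (Runner) has e→b; f (Runner) has f→b.
A3 = A2; e.g. c (Keeper) can still go to h. Fixed point.
Runner's attractor = {b, e, f, i}; Keeper avoids the target exactly from the complement.

c, d, g, h, j, k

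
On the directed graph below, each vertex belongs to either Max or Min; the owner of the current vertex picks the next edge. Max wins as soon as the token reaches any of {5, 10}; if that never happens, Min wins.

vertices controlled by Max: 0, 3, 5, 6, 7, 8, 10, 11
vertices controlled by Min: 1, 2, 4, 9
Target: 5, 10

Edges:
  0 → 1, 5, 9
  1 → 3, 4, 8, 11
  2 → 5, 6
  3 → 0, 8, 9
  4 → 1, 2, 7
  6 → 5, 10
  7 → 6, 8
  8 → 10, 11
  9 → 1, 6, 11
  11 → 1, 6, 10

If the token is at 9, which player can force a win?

A0 = {5, 10}
A1: add {0, 6, 8, 11} — 0 (Max) has 0→5; 6 (Max) has 6→5; 8 (Max) has 8→10; 11 (Max) has 11→10.
A2: add {2, 3, 7} — 2 (Min): all of {5, 6} already in; 3 (Max) has 3→0; 7 (Max) has 7→6.
A3 = A2; e.g. 1 (Min) can still go to 4. Fixed point.
9 never enters the attractor, so Min can avoid the target forever.

Min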